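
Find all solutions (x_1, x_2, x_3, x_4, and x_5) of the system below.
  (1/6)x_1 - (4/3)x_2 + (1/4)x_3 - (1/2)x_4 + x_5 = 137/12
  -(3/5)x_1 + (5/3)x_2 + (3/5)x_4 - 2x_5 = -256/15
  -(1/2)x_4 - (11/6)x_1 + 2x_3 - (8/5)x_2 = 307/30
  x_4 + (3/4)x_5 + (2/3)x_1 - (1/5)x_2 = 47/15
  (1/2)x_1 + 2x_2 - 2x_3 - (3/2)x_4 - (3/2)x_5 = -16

no solution

Row-reduce:
R1 ← R1 / (1/6).
R2 ← R2 + 3/5·R1.
R3 ← R3 + 11/6·R1.
R4 ← R4 − 2/3·R1.
R5 ← R5 − 1/2·R1.
R2 ← R2 / (-47/15).
R1 ← R1 + 8·R2.
R3 ← R3 + 244/15·R2.
R4 ← R4 − 77/15·R2.
R5 ← R5 − 6·R2.
R3 ← R3 / (73/940).
R1 ← R1 + 75/94·R3.
R2 ← R2 + 27/94·R3.
R4 ← R4 − 223/470·R3.
R5 ← R5 + 193/188·R3.
R4 ← R4 / (-27/73).
R1 ← R1 − 177/73·R4.
R2 ← R2 − 90/73·R4.
R3 ← R3 − 216/73·R4.
R5 ← R5 − 54/73·R4.
Row 5 reduces to 0 = 1/2, a contradiction. The system is inconsistent.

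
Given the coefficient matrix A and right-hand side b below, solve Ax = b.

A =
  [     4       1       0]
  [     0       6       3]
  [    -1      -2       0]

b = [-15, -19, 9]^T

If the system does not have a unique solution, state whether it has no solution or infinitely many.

x_1 = -3, x_2 = -3, x_3 = -1/3

Row-reduce the augmented matrix:
R1 ← R1 / (4).
R3 ← R3 + 1·R1.
R2 ← R2 / (6).
R1 ← R1 − 1/4·R2.
R3 ← R3 + 7/4·R2.
R3 ← R3 / (7/8).
R1 ← R1 + 1/8·R3.
R2 ← R2 − 1/2·R3.
Reading off the reduced rows gives x_1 = -3, x_2 = -3, x_3 = -1/3.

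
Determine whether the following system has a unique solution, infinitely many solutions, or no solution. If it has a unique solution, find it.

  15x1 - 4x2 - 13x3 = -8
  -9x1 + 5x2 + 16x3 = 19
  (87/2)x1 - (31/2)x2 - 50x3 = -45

no solution

Row-reduce:
R1 ← R1 / (15).
R2 ← R2 + 9·R1.
R3 ← R3 − 87/2·R1.
R2 ← R2 / (13/5).
R1 ← R1 + 4/15·R2.
R3 ← R3 + 39/10·R2.
Row 3 reduces to 0 = -1/2, a contradiction. The system is inconsistent.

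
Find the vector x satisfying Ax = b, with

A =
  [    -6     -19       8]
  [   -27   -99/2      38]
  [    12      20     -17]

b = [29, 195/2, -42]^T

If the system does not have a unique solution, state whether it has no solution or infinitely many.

no solution

Row-reduce:
R1 ← R1 / (-6).
R2 ← R2 + 27·R1.
R3 ← R3 − 12·R1.
R2 ← R2 / (36).
R1 ← R1 − 19/6·R2.
R3 ← R3 + 18·R2.
Row 3 reduces to 0 = -1/2, a contradiction. The system is inconsistent.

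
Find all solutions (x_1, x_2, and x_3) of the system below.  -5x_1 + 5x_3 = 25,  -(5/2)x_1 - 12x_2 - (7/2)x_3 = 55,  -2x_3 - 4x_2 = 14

Row-reduce:
R1 ← R1 / (-5).
R2 ← R2 + 5/2·R1.
R2 ← R2 / (-12).
R3 ← R3 + 4·R2.
Row 3 reduces to 0 = -1/6, a contradiction. The system is inconsistent.

no solution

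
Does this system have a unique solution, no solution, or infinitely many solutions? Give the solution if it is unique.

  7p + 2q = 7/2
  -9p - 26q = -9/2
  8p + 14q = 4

p = 1/2, q = 0

Row-reduce the augmented matrix:
R1 ← R1 / (7).
R2 ← R2 + 9·R1.
R3 ← R3 − 8·R1.
R2 ← R2 / (-164/7).
R1 ← R1 − 2/7·R2.
R3 ← R3 − 82/7·R2.
R3 reduces to 0 = 0, so the extra equation is consistent.
Reading off the reduced rows gives p = 1/2, q = 0.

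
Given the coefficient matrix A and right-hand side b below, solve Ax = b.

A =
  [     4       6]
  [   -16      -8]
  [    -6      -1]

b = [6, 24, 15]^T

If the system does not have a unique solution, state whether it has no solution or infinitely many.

Row-reduce the augmented matrix:
R1 ← R1 / (4).
R2 ← R2 + 16·R1.
R3 ← R3 + 6·R1.
R2 ← R2 / (16).
R1 ← R1 − 3/2·R2.
R3 ← R3 − 8·R2.
R3 reduces to 0 = 0, so the extra equation is consistent.
Reading off the reduced rows gives x_1 = -3, x_2 = 3.

x_1 = -3, x_2 = 3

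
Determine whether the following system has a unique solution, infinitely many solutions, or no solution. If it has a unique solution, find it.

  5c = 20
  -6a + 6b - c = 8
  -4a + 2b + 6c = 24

a = 2, b = 4, c = 4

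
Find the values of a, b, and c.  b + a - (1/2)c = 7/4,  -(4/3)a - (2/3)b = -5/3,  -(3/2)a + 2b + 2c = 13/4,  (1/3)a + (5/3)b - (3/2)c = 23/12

a = 1/2, b = 3/2, c = 1/2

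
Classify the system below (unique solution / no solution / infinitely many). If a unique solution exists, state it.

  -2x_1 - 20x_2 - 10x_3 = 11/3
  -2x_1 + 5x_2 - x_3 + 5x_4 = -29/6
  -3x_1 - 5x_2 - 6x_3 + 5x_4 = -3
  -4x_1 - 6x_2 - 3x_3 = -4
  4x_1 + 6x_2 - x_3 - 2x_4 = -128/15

x_1 = 3/2, x_2 = -3/2, x_3 = 7/3, x_4 = 8/5

Row-reduce the augmented matrix:
R1 ← R1 / (-2).
R2 ← R2 + 2·R1.
R3 ← R3 + 3·R1.
R4 ← R4 + 4·R1.
R5 ← R5 − 4·R1.
R2 ← R2 / (25).
R1 ← R1 − 10·R2.
R3 ← R3 − 25·R2.
R4 ← R4 − 34·R2.
R5 ← R5 + 34·R2.
Swap R3 and R4.
R3 ← R3 / (119/25).
R1 ← R1 − 7/5·R3.
R2 ← R2 − 9/25·R3.
R5 ← R5 + 219/25·R3.
Swap R4 and R5.
R4 ← R4 / (-54/7).
R2 ← R2 − 5/7·R4.
R3 ← R3 + 10/7·R4.
R5 reduces to 0 = 0, so the extra equation is consistent.
Reading off the reduced rows gives x_1 = 3/2, x_2 = -3/2, x_3 = 7/3, x_4 = 8/5.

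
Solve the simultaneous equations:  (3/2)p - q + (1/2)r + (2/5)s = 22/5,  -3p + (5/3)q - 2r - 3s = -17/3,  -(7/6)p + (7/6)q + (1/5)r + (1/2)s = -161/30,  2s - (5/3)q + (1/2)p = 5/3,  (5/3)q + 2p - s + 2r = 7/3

p = 6, q = 2, r = -6, s = 1

Row-reduce the augmented matrix:
R1 ← R1 / (3/2).
R2 ← R2 + 3·R1.
R3 ← R3 + 7/6·R1.
R4 ← R4 − 1/2·R1.
R5 ← R5 − 2·R1.
R2 ← R2 / (-1/3).
R1 ← R1 + 2/3·R2.
R3 ← R3 − 7/18·R2.
R4 ← R4 + 4/3·R2.
R5 ← R5 − 3·R2.
R3 ← R3 / (-26/45).
R1 ← R1 − 7/3·R3.
R2 ← R2 − 3·R3.
R4 ← R4 − 23/6·R3.
R5 ← R5 + 23/3·R3.
R4 ← R4 / (-51/52).
R1 ← R1 + 63/26·R4.
R2 ← R2 + 327/130·R4.
R3 ← R3 − 79/26·R4.
R5 ← R5 − 51/26·R4.
R5 reduces to 0 = 0, so the extra equation is consistent.
Reading off the reduced rows gives p = 6, q = 2, r = -6, s = 1.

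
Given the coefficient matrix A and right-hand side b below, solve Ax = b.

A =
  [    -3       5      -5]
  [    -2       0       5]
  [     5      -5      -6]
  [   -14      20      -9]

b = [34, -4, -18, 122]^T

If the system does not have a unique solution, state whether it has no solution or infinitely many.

no solution

Row-reduce:
R1 ← R1 / (-3).
R2 ← R2 + 2·R1.
R3 ← R3 − 5·R1.
R4 ← R4 + 14·R1.
R2 ← R2 / (-10/3).
R1 ← R1 + 5/3·R2.
R3 ← R3 − 10/3·R2.
R4 ← R4 + 10/3·R2.
R3 ← R3 / (-6).
R1 ← R1 + 5/2·R3.
R2 ← R2 + 5/2·R3.
R4 ← R4 − 6·R3.
Row 4 reduces to 0 = 2, a contradiction. The system is inconsistent.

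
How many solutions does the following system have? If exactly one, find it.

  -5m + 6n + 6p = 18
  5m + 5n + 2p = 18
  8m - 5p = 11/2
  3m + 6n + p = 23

Row-reduce:
R1 ← R1 / (-5).
R2 ← R2 − 5·R1.
R3 ← R3 − 8·R1.
R4 ← R4 − 3·R1.
R2 ← R2 / (11).
R1 ← R1 + 6/5·R2.
R3 ← R3 − 48/5·R2.
R4 ← R4 − 48/5·R2.
R3 ← R3 / (-131/55).
R1 ← R1 + 18/55·R3.
R2 ← R2 − 8/11·R3.
R4 ← R4 + 131/55·R3.
Row 4 reduces to 0 = -1/2, a contradiction. The system is inconsistent.

no solution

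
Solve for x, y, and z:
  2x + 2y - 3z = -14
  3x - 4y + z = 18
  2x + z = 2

x = 0, y = -4, z = 2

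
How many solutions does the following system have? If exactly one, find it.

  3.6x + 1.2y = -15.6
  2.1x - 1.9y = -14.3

x = -5, y = 2

Row-reduce the augmented matrix:
R1 ← R1 / (18/5).
R2 ← R2 − 21/10·R1.
R2 ← R2 / (-13/5).
R1 ← R1 − 1/3·R2.
Reading off the reduced rows gives x = -5, y = 2.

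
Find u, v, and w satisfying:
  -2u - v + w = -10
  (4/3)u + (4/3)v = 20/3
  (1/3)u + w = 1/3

u = 4, v = 1, w = -1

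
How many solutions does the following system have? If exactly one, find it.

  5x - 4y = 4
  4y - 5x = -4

Row-reduce:
R1 ← R1 / (5).
R2 ← R2 + 5·R1.
Rank is 1 with 2 unknowns, leaving y free.

infinitely many solutions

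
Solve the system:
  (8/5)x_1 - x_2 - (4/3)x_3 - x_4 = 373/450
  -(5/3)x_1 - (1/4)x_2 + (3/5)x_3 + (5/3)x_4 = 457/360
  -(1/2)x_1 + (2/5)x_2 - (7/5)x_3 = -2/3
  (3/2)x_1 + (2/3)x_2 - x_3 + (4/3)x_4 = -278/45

x_1 = -8/5, x_2 = -5/2, x_3 = 1/3, x_4 = -4/3

Row-reduce the augmented matrix:
R1 ← R1 / (8/5).
R2 ← R2 + 5/3·R1.
R3 ← R3 + 1/2·R1.
R4 ← R4 − 3/2·R1.
R2 ← R2 / (-31/24).
R1 ← R1 + 5/8·R2.
R3 ← R3 − 7/80·R2.
R4 ← R4 − 77/48·R2.
R3 ← R3 / (-4348/2325).
R1 ← R1 + 14/31·R3.
R2 ← R2 − 284/465·R3.
R4 ← R4 + 1018/1395·R3.
R4 ← R4 / (164483/52176).
R1 ← R1 + 14995/17392·R4.
R2 ← R2 + 4975/8696·R4.
R3 ← R3 − 5025/34784·R4.
Reading off the reduced rows gives x_1 = -8/5, x_2 = -5/2, x_3 = 1/3, x_4 = -4/3.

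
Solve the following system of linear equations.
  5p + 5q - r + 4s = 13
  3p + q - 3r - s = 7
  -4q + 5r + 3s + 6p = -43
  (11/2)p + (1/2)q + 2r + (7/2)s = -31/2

Row-reduce:
R1 ← R1 / (5).
R2 ← R2 − 3·R1.
R3 ← R3 − 6·R1.
R4 ← R4 − 11/2·R1.
R2 ← R2 / (-2).
R1 ← R1 − 1·R2.
R3 ← R3 + 10·R2.
R4 ← R4 + 5·R2.
R3 ← R3 / (91/5).
R1 ← R1 + 7/5·R3.
R2 ← R2 − 6/5·R3.
R4 ← R4 − 91/10·R3.
Row 4 reduces to 0 = -1/2, a contradiction. The system is inconsistent.

no solution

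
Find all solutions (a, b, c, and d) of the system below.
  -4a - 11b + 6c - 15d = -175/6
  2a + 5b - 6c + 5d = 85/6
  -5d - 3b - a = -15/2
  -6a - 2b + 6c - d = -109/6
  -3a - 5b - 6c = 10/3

Row-reduce the augmented matrix:
R1 ← R1 / (-4).
R2 ← R2 − 2·R1.
R3 ← R3 + 1·R1.
R4 ← R4 + 6·R1.
R5 ← R5 + 3·R1.
R2 ← R2 / (-1/2).
R1 ← R1 − 11/4·R2.
R3 ← R3 + 1/4·R2.
R4 ← R4 − 29/2·R2.
R5 ← R5 − 13/4·R2.
Swap R3 and R4.
R3 ← R3 / (-90).
R1 ← R1 + 18·R3.
R2 ← R2 − 6·R3.
R5 ← R5 + 30·R3.
Swap R4 and R5.
R4 ← R4 / (12).
R1 ← R1 − 1/5·R4.
R2 ← R2 − 8/5·R4.
R3 ← R3 − 17/30·R4.
R5 reduces to 0 = 0, so the extra equation is consistent.
Reading off the reduced rows gives a = 2, b = -2/3, c = -1, d = 3/2.

a = 2, b = -2/3, c = -1, d = 3/2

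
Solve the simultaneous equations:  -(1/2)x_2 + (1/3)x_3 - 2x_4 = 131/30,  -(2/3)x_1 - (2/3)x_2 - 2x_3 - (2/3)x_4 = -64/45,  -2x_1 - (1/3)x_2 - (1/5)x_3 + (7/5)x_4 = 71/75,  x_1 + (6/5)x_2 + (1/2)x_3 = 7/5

x_1 = -3, x_2 = 3, x_3 = 8/5, x_4 = -8/3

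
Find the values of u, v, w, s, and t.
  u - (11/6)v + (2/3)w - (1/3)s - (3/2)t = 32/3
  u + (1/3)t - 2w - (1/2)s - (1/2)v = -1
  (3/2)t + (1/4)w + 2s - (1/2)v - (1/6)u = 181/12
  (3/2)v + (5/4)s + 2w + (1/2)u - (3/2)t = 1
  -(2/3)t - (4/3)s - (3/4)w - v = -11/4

u = 1, v = -6, w = 1, s = 6, t = 0

Row-reduce the augmented matrix:
R2 ← R2 − 1·R1.
R3 ← R3 + 1/6·R1.
R4 ← R4 − 1/2·R1.
R2 ← R2 / (4/3).
R1 ← R1 + 11/6·R2.
R3 ← R3 + 29/36·R2.
R4 ← R4 − 29/12·R2.
R5 ← R5 + 1·R2.
R3 ← R3 / (-5/4).
R1 ← R1 + 3·R3.
R2 ← R2 + 2·R3.
R4 ← R4 − 13/2·R3.
R5 ← R5 + 11/4·R3.
R4 ← R4 / (1809/160).
R1 ← R1 + 399/80·R4.
R2 ← R2 + 123/40·R4.
R3 ← R3 + 59/40·R4.
R5 ← R5 + 2647/480·R4.
R5 ← R5 / (-94831/195372).
R1 ← R1 + 11137/10854·R5.
R2 ← R2 + 926/5427·R5.
R3 ← R3 + 13319/16281·R5.
R4 ← R4 − 11789/16281·R5.
Reading off the reduced rows gives u = 1, v = -6, w = 1, s = 6, t = 0.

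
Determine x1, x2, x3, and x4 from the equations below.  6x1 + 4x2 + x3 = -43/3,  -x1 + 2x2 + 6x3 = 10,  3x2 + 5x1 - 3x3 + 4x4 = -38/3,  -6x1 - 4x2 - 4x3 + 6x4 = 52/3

Row-reduce the augmented matrix:
R1 ← R1 / (6).
R2 ← R2 + 1·R1.
R3 ← R3 − 5·R1.
R4 ← R4 + 6·R1.
R2 ← R2 / (8/3).
R1 ← R1 − 2/3·R2.
R3 ← R3 + 1/3·R2.
R3 ← R3 / (-49/16).
R1 ← R1 + 11/8·R3.
R2 ← R2 − 37/16·R3.
R4 ← R4 + 3·R3.
R4 ← R4 / (102/49).
R1 ← R1 + 88/49·R4.
R2 ← R2 − 148/49·R4.
R3 ← R3 + 64/49·R4.
Reading off the reduced rows gives x1 = -2, x2 = -1, x3 = 5/3, x4 = 4/3.

x1 = -2, x2 = -1, x3 = 5/3, x4 = 4/3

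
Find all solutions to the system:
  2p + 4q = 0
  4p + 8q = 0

infinitely many solutions

Row-reduce:
R1 ← R1 / (2).
R2 ← R2 − 4·R1.
Rank is 1 with 2 unknowns, leaving q free.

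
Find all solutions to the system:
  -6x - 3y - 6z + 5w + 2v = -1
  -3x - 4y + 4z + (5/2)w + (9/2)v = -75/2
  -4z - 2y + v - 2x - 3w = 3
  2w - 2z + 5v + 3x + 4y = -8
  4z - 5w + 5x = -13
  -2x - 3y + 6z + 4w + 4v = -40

Row-reduce:
R1 ← R1 / (-6).
R2 ← R2 + 3·R1.
R3 ← R3 + 2·R1.
R4 ← R4 − 3·R1.
R5 ← R5 − 5·R1.
R6 ← R6 + 2·R1.
R2 ← R2 / (-5/2).
R1 ← R1 − 1/2·R2.
R3 ← R3 + 1·R2.
R4 ← R4 − 5/2·R2.
R5 ← R5 + 5/2·R2.
R6 ← R6 + 2·R2.
R3 ← R3 / (-24/5).
R1 ← R1 − 12/5·R3.
R2 ← R2 + 14/5·R3.
R4 ← R4 − 2·R3.
R5 ← R5 + 8·R3.
R6 ← R6 − 12/5·R3.
R4 ← R4 / (23/9).
R1 ← R1 + 19/6·R4.
R2 ← R2 − 49/18·R4.
R3 ← R3 − 35/36·R4.
R5 ← R5 − 125/18·R4.
R5 ← R5 / (-2269/92).
R1 ← R1 − 1017/92·R5.
R2 ← R2 + 959/92·R5.
R3 ← R3 + 593/184·R5.
R4 ← R4 − 163/46·R5.
Row 6 reduces to 0 = -1, a contradiction. The system is inconsistent.

no solution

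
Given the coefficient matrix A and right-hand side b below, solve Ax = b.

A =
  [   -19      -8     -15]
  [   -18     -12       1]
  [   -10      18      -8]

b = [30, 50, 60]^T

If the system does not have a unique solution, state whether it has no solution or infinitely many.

x_1 = -4, x_2 = 2, x_3 = 2

Row-reduce the augmented matrix:
R1 ← R1 / (-19).
R2 ← R2 + 18·R1.
R3 ← R3 + 10·R1.
R2 ← R2 / (-84/19).
R1 ← R1 − 8/19·R2.
R3 ← R3 − 422/19·R2.
R3 ← R3 / (3205/42).
R1 ← R1 − 47/21·R3.
R2 ← R2 + 289/84·R3.
Reading off the reduced rows gives x_1 = -4, x_2 = 2, x_3 = 2.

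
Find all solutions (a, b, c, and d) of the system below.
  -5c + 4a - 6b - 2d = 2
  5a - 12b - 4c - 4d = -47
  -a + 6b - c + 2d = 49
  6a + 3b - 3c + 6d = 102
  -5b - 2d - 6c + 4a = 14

a = 5, b = 6, c = -6, d = 6

Row-reduce the augmented matrix:
R1 ← R1 / (4).
R2 ← R2 − 5·R1.
R3 ← R3 + 1·R1.
R4 ← R4 − 6·R1.
R5 ← R5 − 4·R1.
R2 ← R2 / (-9/2).
R1 ← R1 + 3/2·R2.
R3 ← R3 − 9/2·R2.
R4 ← R4 − 12·R2.
R5 ← R5 − 1·R2.
Swap R3 and R4.
R3 ← R3 / (21/2).
R1 ← R1 + 2·R3.
R2 ← R2 + 1/2·R3.
R5 ← R5 + 1/2·R3.
Swap R4 and R5.
R4 ← R4 / (-2/21).
R1 ← R1 − 20/21·R4.
R2 ← R2 − 4/7·R4.
R3 ← R3 − 10/21·R4.
R5 reduces to 0 = 0, so the extra equation is consistent.
Reading off the reduced rows gives a = 5, b = 6, c = -6, d = 6.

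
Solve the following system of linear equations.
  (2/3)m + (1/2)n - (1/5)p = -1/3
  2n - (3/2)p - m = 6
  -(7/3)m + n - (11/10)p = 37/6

Row-reduce:
R1 ← R1 / (2/3).
R2 ← R2 + 1·R1.
R3 ← R3 + 7/3·R1.
R2 ← R2 / (11/4).
R1 ← R1 − 3/4·R2.
R3 ← R3 − 11/4·R2.
Row 3 reduces to 0 = -1/2, a contradiction. The system is inconsistent.

no solution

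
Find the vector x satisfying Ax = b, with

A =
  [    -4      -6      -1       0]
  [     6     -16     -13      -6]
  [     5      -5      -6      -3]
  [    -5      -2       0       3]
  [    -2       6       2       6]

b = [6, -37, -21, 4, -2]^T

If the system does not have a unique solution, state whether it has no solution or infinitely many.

no solution

Row-reduce:
R1 ← R1 / (-4).
R2 ← R2 − 6·R1.
R3 ← R3 − 5·R1.
R4 ← R4 + 5·R1.
R5 ← R5 + 2·R1.
R2 ← R2 / (-25).
R1 ← R1 − 3/2·R2.
R3 ← R3 + 25/2·R2.
R4 ← R4 − 11/2·R2.
R5 ← R5 − 9·R2.
Swap R3 and R4.
R3 ← R3 / (-97/50).
R1 ← R1 + 31/50·R3.
R2 ← R2 − 29/50·R3.
R5 ← R5 + 68/25·R3.
Swap R4 and R5.
R4 ← R4 / (144/97).
R1 ← R1 + 87/97·R4.
R2 ← R2 − 72/97·R4.
R3 ← R3 + 84/97·R4.
Row 5 reduces to 0 = 1/2, a contradiction. The system is inconsistent.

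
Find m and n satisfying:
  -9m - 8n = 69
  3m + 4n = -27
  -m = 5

m = -5, n = -3

Row-reduce the augmented matrix:
R1 ← R1 / (-9).
R2 ← R2 − 3·R1.
R3 ← R3 + 1·R1.
R2 ← R2 / (4/3).
R1 ← R1 − 8/9·R2.
R3 ← R3 − 8/9·R2.
R3 reduces to 0 = 0, so the extra equation is consistent.
Reading off the reduced rows gives m = -5, n = -3.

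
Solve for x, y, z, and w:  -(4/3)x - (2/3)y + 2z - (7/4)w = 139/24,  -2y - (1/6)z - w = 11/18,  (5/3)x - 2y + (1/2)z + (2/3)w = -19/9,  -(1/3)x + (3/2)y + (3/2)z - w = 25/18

Row-reduce the augmented matrix:
R1 ← R1 / (-4/3).
R3 ← R3 − 5/3·R1.
R4 ← R4 + 1/3·R1.
R2 ← R2 / (-2).
R1 ← R1 − 1/2·R2.
R3 ← R3 + 17/6·R2.
R4 ← R4 − 5/3·R2.
R3 ← R3 / (233/72).
R1 ← R1 + 37/24·R3.
R2 ← R2 − 1/12·R3.
R4 ← R4 − 31/36·R3.
R4 ← R4 / (-15301/11184).
R1 ← R1 − 236/233·R4.
R2 ← R2 − 937/1864·R4.
R3 ← R3 + 15/466·R4.
Reading off the reduced rows gives x = -8/3, y = -2/3, z = 4/3, w = 1/2.

x = -8/3, y = -2/3, z = 4/3, w = 1/2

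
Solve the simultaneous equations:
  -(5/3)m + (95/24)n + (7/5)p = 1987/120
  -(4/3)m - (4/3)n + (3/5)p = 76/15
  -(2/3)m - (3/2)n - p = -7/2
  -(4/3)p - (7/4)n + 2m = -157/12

no solution

Row-reduce:
R1 ← R1 / (-5/3).
R2 ← R2 + 4/3·R1.
R3 ← R3 + 2/3·R1.
R4 ← R4 − 2·R1.
R2 ← R2 / (-9/2).
R1 ← R1 + 19/8·R2.
R3 ← R3 + 37/12·R2.
R4 ← R4 − 3·R2.
R3 ← R3 / (-65/54).
R1 ← R1 + 509/900·R3.
R2 ← R2 − 26/225·R3.
Row 4 reduces to 0 = 4/3, a contradiction. The system is inconsistent.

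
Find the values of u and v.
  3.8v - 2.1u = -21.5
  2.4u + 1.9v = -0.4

Row-reduce the augmented matrix:
R1 ← R1 / (-21/10).
R2 ← R2 − 12/5·R1.
R2 ← R2 / (437/70).
R1 ← R1 + 38/21·R2.
Reading off the reduced rows gives u = 3, v = -4.

u = 3, v = -4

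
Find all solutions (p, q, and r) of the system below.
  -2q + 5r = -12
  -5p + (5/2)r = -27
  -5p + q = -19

no solution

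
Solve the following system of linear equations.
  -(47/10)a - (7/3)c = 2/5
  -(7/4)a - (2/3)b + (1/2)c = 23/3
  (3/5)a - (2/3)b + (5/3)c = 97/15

Row-reduce:
R1 ← R1 / (-47/10).
R2 ← R2 + 7/4·R1.
R3 ← R3 − 3/5·R1.
R2 ← R2 / (-2/3).
R3 ← R3 + 2/3·R2.
Row 3 reduces to 0 = -1, a contradiction. The system is inconsistent.

no solution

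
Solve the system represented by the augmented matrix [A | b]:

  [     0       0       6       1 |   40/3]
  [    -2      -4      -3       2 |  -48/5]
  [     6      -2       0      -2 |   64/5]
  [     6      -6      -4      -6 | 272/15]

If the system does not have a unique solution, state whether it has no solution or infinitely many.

Row-reduce the augmented matrix:
Swap R1 and R2.
R1 ← R1 / (-2).
R3 ← R3 − 6·R1.
R4 ← R4 − 6·R1.
Swap R2 and R3.
R2 ← R2 / (-14).
R1 ← R1 − 2·R2.
R4 ← R4 + 18·R2.
R3 ← R3 / (6).
R1 ← R1 − 3/14·R3.
R2 ← R2 − 9/14·R3.
R4 ← R4 + 10/7·R3.
R4 ← R4 / (-103/21).
R1 ← R1 + 13/28·R4.
R2 ← R2 + 11/28·R4.
R3 ← R3 − 1/6·R4.
Reading off the reduced rows gives x_1 = 4/5, x_2 = -4/3, x_3 = 8/3, x_4 = -8/3.

x_1 = 4/5, x_2 = -4/3, x_3 = 8/3, x_4 = -8/3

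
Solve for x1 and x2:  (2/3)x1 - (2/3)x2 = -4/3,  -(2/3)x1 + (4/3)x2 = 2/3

x1 = -3, x2 = -1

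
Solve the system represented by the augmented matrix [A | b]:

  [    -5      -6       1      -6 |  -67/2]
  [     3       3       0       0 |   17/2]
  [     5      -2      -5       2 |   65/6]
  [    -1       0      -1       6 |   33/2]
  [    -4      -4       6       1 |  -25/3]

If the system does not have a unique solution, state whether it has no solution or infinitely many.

x_1 = 3/2, x_2 = 4/3, x_3 = 0, x_4 = 3

Row-reduce the augmented matrix:
R1 ← R1 / (-5).
R2 ← R2 − 3·R1.
R3 ← R3 − 5·R1.
R4 ← R4 + 1·R1.
R5 ← R5 + 4·R1.
R2 ← R2 / (-3/5).
R1 ← R1 − 6/5·R2.
R3 ← R3 + 8·R2.
R4 ← R4 − 6/5·R2.
R5 ← R5 − 4/5·R2.
R3 ← R3 / (-12).
R1 ← R1 − 1·R3.
R2 ← R2 + 1·R3.
R5 ← R5 − 6·R3.
Swap R4 and R5.
R4 ← R4 / (23).
R1 ← R1 + 7/3·R4.
R2 ← R2 − 7/3·R4.
R3 ← R3 + 11/3·R4.
R5 reduces to 0 = 0, so the extra equation is consistent.
Reading off the reduced rows gives x_1 = 3/2, x_2 = 4/3, x_3 = 0, x_4 = 3.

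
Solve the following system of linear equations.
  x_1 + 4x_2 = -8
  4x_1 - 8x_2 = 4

x_1 = -2, x_2 = -3/2

Row-reduce the augmented matrix:
R2 ← R2 − 4·R1.
R2 ← R2 / (-24).
R1 ← R1 − 4·R2.
Reading off the reduced rows gives x_1 = -2, x_2 = -3/2.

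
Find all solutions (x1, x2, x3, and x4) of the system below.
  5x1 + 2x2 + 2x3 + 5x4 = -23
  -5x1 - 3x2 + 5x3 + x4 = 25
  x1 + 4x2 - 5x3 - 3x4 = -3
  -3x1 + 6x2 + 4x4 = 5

Row-reduce the augmented matrix:
R1 ← R1 / (5).
R2 ← R2 + 5·R1.
R3 ← R3 − 1·R1.
R4 ← R4 + 3·R1.
R2 ← R2 / (-1).
R1 ← R1 − 2/5·R2.
R3 ← R3 − 18/5·R2.
R4 ← R4 − 36/5·R2.
R3 ← R3 / (99/5).
R1 ← R1 − 16/5·R3.
R2 ← R2 + 7·R3.
R4 ← R4 − 258/5·R3.
R4 ← R4 / (13/3).
R1 ← R1 − 5/9·R4.
R2 ← R2 − 2/9·R4.
R3 ← R3 − 8/9·R4.
Reading off the reduced rows gives x1 = -3, x2 = 2, x3 = 4, x4 = -4.

x1 = -3, x2 = 2, x3 = 4, x4 = -4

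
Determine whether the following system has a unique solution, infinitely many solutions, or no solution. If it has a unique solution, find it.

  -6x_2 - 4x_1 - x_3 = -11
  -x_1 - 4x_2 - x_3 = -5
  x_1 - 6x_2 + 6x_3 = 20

x_1 = 2, x_2 = 0, x_3 = 3

Row-reduce the augmented matrix:
R1 ← R1 / (-4).
R2 ← R2 + 1·R1.
R3 ← R3 − 1·R1.
R2 ← R2 / (-5/2).
R1 ← R1 − 3/2·R2.
R3 ← R3 + 15/2·R2.
R3 ← R3 / (8).
R1 ← R1 + 1/5·R3.
R2 ← R2 − 3/10·R3.
Reading off the reduced rows gives x_1 = 2, x_2 = 0, x_3 = 3.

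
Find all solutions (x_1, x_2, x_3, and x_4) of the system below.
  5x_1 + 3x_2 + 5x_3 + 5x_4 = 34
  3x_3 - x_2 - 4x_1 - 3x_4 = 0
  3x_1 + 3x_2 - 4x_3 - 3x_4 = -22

Row-reduce:
R1 ← R1 / (5).
R2 ← R2 + 4·R1.
R3 ← R3 − 3·R1.
R2 ← R2 / (7/5).
R1 ← R1 − 3/5·R2.
R3 ← R3 − 6/5·R2.
R3 ← R3 / (-13).
R1 ← R1 + 2·R3.
R2 ← R2 − 5·R3.
Rank is 3 with 4 unknowns, leaving x_4 free.

infinitely many solutions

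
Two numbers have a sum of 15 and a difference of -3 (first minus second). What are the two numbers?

first number: 6, second number: 9

Let x = first number, y = second number.
  x + y = 15
  x - y = -3
From equation 1: x = 15 − y.
Substitute into equation 2 and solve: y = 9.
Then x = 6.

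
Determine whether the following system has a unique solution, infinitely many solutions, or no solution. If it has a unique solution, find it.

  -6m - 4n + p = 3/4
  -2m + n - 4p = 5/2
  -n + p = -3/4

m = -1/2, n = 1/2, p = -1/4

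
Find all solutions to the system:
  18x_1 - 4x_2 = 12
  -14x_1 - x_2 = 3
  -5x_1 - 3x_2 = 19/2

no solution

Row-reduce:
R1 ← R1 / (18).
R2 ← R2 + 14·R1.
R3 ← R3 + 5·R1.
R2 ← R2 / (-37/9).
R1 ← R1 + 2/9·R2.
R3 ← R3 + 37/9·R2.
Row 3 reduces to 0 = 1/2, a contradiction. The system is inconsistent.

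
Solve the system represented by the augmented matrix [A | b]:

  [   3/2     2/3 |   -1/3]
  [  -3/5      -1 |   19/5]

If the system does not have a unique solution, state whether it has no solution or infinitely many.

x_1 = 2, x_2 = -5

Row-reduce the augmented matrix:
R1 ← R1 / (3/2).
R2 ← R2 + 3/5·R1.
R2 ← R2 / (-11/15).
R1 ← R1 − 4/9·R2.
Reading off the reduced rows gives x_1 = 2, x_2 = -5.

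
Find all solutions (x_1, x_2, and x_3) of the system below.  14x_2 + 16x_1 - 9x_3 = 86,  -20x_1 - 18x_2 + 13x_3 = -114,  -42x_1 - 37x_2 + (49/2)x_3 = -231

no solution

Row-reduce:
R1 ← R1 / (16).
R2 ← R2 + 20·R1.
R3 ← R3 + 42·R1.
R2 ← R2 / (-1/2).
R1 ← R1 − 7/8·R2.
R3 ← R3 + 1/4·R2.
Row 3 reduces to 0 = -2, a contradiction. The system is inconsistent.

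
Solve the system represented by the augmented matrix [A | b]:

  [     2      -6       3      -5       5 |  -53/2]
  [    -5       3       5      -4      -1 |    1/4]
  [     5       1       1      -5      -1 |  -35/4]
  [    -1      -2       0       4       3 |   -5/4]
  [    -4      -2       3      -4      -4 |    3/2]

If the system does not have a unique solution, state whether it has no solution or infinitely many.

x_1 = -3/4, x_2 = 1, x_3 = -1/2, x_4 = 3/2, x_5 = -2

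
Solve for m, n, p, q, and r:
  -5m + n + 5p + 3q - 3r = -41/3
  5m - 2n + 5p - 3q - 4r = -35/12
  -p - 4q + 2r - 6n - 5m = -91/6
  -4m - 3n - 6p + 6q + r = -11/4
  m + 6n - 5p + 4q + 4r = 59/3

m = 2, n = 1, p = -1/3, q = 3/4, r = 7/4

Row-reduce the augmented matrix:
R1 ← R1 / (-5).
R2 ← R2 − 5·R1.
R3 ← R3 + 5·R1.
R4 ← R4 + 4·R1.
R5 ← R5 − 1·R1.
R2 ← R2 / (-1).
R1 ← R1 + 1/5·R2.
R3 ← R3 + 7·R2.
R4 ← R4 + 19/5·R2.
R5 ← R5 − 31/5·R2.
R3 ← R3 / (-76).
R1 ← R1 + 3·R3.
R2 ← R2 + 10·R3.
R4 ← R4 + 48·R3.
R5 ← R5 − 58·R3.
R4 ← R4 / (762/95).
R1 ← R1 + 123/380·R4.
R2 ← R2 − 35/38·R4.
R3 ← R3 − 7/76·R4.
R5 ← R5 + 141/190·R4.
R5 ← R5 / (211/254).
R1 ← R1 + 151/508·R5.
R2 ← R2 − 93/254·R5.
R3 ← R3 + 337/508·R5.
R4 ← R4 + 65/127·R5.
Reading off the reduced rows gives m = 2, n = 1, p = -1/3, q = 3/4, r = 7/4.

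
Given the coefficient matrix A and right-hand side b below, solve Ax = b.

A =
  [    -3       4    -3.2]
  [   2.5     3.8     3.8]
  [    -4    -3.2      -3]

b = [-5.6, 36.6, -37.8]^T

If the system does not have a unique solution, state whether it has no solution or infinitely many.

x_1 = 4, x_2 = 4, x_3 = 3

Row-reduce the augmented matrix:
R1 ← R1 / (-3).
R2 ← R2 − 5/2·R1.
R3 ← R3 + 4·R1.
R2 ← R2 / (107/15).
R1 ← R1 + 4/3·R2.
R3 ← R3 + 128/15·R2.
R3 ← R3 / (1403/535).
R1 ← R1 − 684/535·R3.
R2 ← R2 − 17/107·R3.
Reading off the reduced rows gives x_1 = 4, x_2 = 4, x_3 = 3.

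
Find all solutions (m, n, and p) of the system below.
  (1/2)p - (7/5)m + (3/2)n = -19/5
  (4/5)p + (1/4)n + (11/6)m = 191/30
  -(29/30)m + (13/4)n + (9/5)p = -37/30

infinitely many solutions

Row-reduce:
R1 ← R1 / (-7/5).
R2 ← R2 − 11/6·R1.
R3 ← R3 + 29/30·R1.
R2 ← R2 / (31/14).
R1 ← R1 + 15/14·R2.
R3 ← R3 − 31/14·R2.
Rank is 2 with 3 unknowns, leaving p free.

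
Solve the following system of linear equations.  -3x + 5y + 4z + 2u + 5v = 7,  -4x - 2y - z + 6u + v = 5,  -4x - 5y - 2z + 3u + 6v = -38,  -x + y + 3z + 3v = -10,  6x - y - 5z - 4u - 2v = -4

x = 0, y = 5, z = -1, u = 3, v = -4

Row-reduce the augmented matrix:
R1 ← R1 / (-3).
R2 ← R2 + 4·R1.
R3 ← R3 + 4·R1.
R4 ← R4 + 1·R1.
R5 ← R5 − 6·R1.
R2 ← R2 / (-26/3).
R1 ← R1 + 5/3·R2.
R3 ← R3 + 35/3·R2.
R4 ← R4 + 2/3·R2.
R5 ← R5 − 9·R2.
R3 ← R3 / (31/26).
R1 ← R1 + 3/26·R3.
R2 ← R2 − 19/26·R3.
R4 ← R4 − 28/13·R3.
R5 ← R5 + 93/26·R3.
R4 ← R4 / (204/31).
R1 ← R1 + 53/31·R4.
R2 ← R2 − 67/31·R4.
R3 ← R3 + 108/31·R4.
R5 ← R5 + 9·R4.
R5 ← R5 / (559/68).
R1 ← R1 + 553/204·R5.
R2 ← R2 + 13/204·R5.
R3 ← R3 − 2/17·R5.
R4 ← R4 + 335/204·R5.
Reading off the reduced rows gives x = 0, y = 5, z = -1, u = 3, v = -4.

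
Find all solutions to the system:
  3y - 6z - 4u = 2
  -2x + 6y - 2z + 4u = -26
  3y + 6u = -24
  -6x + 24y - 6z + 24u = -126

infinitely many solutions

Row-reduce:
Swap R1 and R2.
R1 ← R1 / (-2).
R4 ← R4 + 6·R1.
R2 ← R2 / (3).
R1 ← R1 + 3·R2.
R3 ← R3 − 3·R2.
R4 ← R4 − 6·R2.
R3 ← R3 / (6).
R1 ← R1 + 5·R3.
R2 ← R2 + 2·R3.
R4 ← R4 − 12·R3.
Rank is 3 with 4 unknowns, leaving u free.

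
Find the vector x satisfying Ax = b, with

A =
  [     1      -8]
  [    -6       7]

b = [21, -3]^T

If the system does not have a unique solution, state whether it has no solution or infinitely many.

x_1 = -3, x_2 = -3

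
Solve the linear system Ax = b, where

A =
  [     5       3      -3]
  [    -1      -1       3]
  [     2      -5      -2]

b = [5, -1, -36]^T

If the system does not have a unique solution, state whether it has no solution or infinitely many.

x_1 = -2, x_2 = 6, x_3 = 1

Row-reduce the augmented matrix:
R1 ← R1 / (5).
R2 ← R2 + 1·R1.
R3 ← R3 − 2·R1.
R2 ← R2 / (-2/5).
R1 ← R1 − 3/5·R2.
R3 ← R3 + 31/5·R2.
R3 ← R3 / (-38).
R1 ← R1 − 3·R3.
R2 ← R2 + 6·R3.
Reading off the reduced rows gives x_1 = -2, x_2 = 6, x_3 = 1.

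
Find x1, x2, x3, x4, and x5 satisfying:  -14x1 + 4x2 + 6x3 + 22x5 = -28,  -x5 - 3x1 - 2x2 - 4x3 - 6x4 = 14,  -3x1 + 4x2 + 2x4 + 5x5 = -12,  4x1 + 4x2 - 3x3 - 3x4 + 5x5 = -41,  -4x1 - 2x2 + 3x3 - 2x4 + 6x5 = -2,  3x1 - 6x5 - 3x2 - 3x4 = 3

x1 = -3, x2 = -6, x3 = -4, x4 = 4, x5 = -1

Row-reduce the augmented matrix:
R1 ← R1 / (-14).
R2 ← R2 + 3·R1.
R3 ← R3 + 3·R1.
R4 ← R4 − 4·R1.
R5 ← R5 + 4·R1.
R6 ← R6 − 3·R1.
R2 ← R2 / (-20/7).
R1 ← R1 + 2/7·R2.
R3 ← R3 − 22/7·R2.
R4 ← R4 − 36/7·R2.
R5 ← R5 + 22/7·R2.
R6 ← R6 + 15/7·R2.
R3 ← R3 / (-71/10).
R1 ← R1 − 1/10·R3.
R2 ← R2 − 37/20·R3.
R4 ← R4 + 54/5·R3.
R5 ← R5 − 71/10·R3.
R6 ← R6 − 21/4·R3.
R4 ← R4 / (-483/71).
R1 ← R1 − 38/71·R4.
R2 ← R2 − 64/71·R4.
R3 ← R3 − 46/71·R4.
R6 ← R6 + 135/71·R4.
Swap R5 and R6.
R5 ← R5 / (-687/161).
R1 ← R1 + 139/483·R5.
R2 ← R2 − 859/483·R5.
R3 ← R3 − 38/21·R5.
R4 ← R4 + 719/483·R5.
R6 reduces to 0 = 0, so the extra equation is consistent.
Reading off the reduced rows gives x1 = -3, x2 = -6, x3 = -4, x4 = 4, x5 = -1.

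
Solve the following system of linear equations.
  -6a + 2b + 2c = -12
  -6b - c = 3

Row-reduce:
R1 ← R1 / (-6).
R2 ← R2 / (-6).
R1 ← R1 + 1/3·R2.
Rank is 2 with 3 unknowns, leaving c free.

infinitely many solutions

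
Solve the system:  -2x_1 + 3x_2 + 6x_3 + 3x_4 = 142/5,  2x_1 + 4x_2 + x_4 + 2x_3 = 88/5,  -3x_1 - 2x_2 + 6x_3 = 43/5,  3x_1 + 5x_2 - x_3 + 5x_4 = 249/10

Row-reduce the augmented matrix:
R1 ← R1 / (-2).
R2 ← R2 − 2·R1.
R3 ← R3 + 3·R1.
R4 ← R4 − 3·R1.
R2 ← R2 / (7).
R1 ← R1 + 3/2·R2.
R3 ← R3 + 13/2·R2.
R4 ← R4 − 19/2·R2.
R3 ← R3 / (31/7).
R1 ← R1 + 9/7·R3.
R2 ← R2 − 8/7·R3.
R4 ← R4 + 20/7·R3.
R4 ← R4 / (221/62).
R1 ← R1 + 27/31·R4.
R2 ← R2 − 24/31·R4.
R3 ← R3 + 11/62·R4.
Reading off the reduced rows gives x_1 = 4/5, x_2 = 2, x_3 = 5/2, x_4 = 3.

x_1 = 4/5, x_2 = 2, x_3 = 5/2, x_4 = 3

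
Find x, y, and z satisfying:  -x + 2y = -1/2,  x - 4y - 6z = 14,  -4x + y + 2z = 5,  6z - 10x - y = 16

x = -5/2, y = -3/2, z = -7/4

Row-reduce the augmented matrix:
R1 ← R1 / (-1).
R2 ← R2 − 1·R1.
R3 ← R3 + 4·R1.
R4 ← R4 + 10·R1.
R2 ← R2 / (-2).
R1 ← R1 + 2·R2.
R3 ← R3 + 7·R2.
R4 ← R4 + 21·R2.
R3 ← R3 / (23).
R1 ← R1 − 6·R3.
R2 ← R2 − 3·R3.
R4 ← R4 − 69·R3.
R4 reduces to 0 = 0, so the extra equation is consistent.
Reading off the reduced rows gives x = -5/2, y = -3/2, z = -7/4.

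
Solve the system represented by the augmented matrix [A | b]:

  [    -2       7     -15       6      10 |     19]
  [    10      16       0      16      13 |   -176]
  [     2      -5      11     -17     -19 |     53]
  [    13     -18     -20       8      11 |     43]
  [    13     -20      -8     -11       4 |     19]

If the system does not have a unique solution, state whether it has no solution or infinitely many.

Row-reduce the augmented matrix:
R1 ← R1 / (-2).
R2 ← R2 − 10·R1.
R3 ← R3 − 2·R1.
R4 ← R4 − 13·R1.
R5 ← R5 − 13·R1.
R2 ← R2 / (51).
R1 ← R1 + 7/2·R2.
R3 ← R3 − 2·R2.
R4 ← R4 − 55/2·R2.
R5 ← R5 − 51/2·R2.
R3 ← R3 / (-18/17).
R1 ← R1 − 40/17·R3.
R2 ← R2 + 25/17·R3.
R4 ← R4 + 1310/17·R3.
R5 ← R5 + 68·R3.
R4 ← R4 / (25759/27).
R1 ← R1 + 764/27·R4.
R2 ← R2 − 1009/54·R4.
R3 ← R3 − 653/54·R4.
R5 ← R5 − 22337/27·R4.
R5 ← R5 / (355933/25759).
R1 ← R1 + 8253/51518·R5.
R2 ← R2 + 665/103036·R5.
R3 ← R3 + 28921/103036·R5.
R4 ← R4 − 47349/51518·R5.
Reading off the reduced rows gives x_1 = -5, x_2 = -3, x_3 = -6, x_4 = 0, x_5 = -6.

x_1 = -5, x_2 = -3, x_3 = -6, x_4 = 0, x_5 = -6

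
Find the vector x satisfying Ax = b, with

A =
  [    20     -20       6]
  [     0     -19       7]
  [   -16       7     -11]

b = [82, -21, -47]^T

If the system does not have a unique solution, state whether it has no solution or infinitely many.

Row-reduce the augmented matrix:
R1 ← R1 / (20).
R3 ← R3 + 16·R1.
R2 ← R2 / (-19).
R1 ← R1 + 1·R2.
R3 ← R3 + 9·R2.
R3 ← R3 / (-904/95).
R1 ← R1 + 13/190·R3.
R2 ← R2 + 7/19·R3.
Reading off the reduced rows gives x_1 = 5, x_2 = 0, x_3 = -3.

x_1 = 5, x_2 = 0, x_3 = -3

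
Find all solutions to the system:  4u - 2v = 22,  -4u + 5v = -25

Row-reduce the augmented matrix:
R1 ← R1 / (4).
R2 ← R2 + 4·R1.
R2 ← R2 / (3).
R1 ← R1 + 1/2·R2.
Reading off the reduced rows gives u = 5, v = -1.

u = 5, v = -1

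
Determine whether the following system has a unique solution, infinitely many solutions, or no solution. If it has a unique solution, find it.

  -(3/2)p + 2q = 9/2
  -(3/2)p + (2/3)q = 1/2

p = 1, q = 3

Row-reduce the augmented matrix:
R1 ← R1 / (-3/2).
R2 ← R2 + 3/2·R1.
R2 ← R2 / (-4/3).
R1 ← R1 + 4/3·R2.
Reading off the reduced rows gives p = 1, q = 3.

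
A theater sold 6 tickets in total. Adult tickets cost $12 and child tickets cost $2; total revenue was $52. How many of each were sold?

adult tickets: 4, child tickets: 2

Let a = adult tickets, c = child tickets.
  a + c = 6
  12a + 2c = 52
From equation 1: a = 6 − c.
Substitute into equation 2 and solve: c = 2.
Then a = 4.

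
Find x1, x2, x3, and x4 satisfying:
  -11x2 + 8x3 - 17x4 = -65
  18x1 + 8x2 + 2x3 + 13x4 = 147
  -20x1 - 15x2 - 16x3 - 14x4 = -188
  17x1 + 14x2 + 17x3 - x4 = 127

Row-reduce the augmented matrix:
Swap R1 and R2.
R1 ← R1 / (18).
R3 ← R3 + 20·R1.
R4 ← R4 − 17·R1.
R2 ← R2 / (-11).
R1 ← R1 − 4/9·R2.
R3 ← R3 + 55/9·R2.
R4 ← R4 − 58/9·R2.
R3 ← R3 / (-164/9).
R1 ← R1 − 43/99·R3.
R2 ← R2 + 8/11·R3.
R4 ← R4 − 1960/99·R3.
R4 ← R4 / (-11269/902).
R1 ← R1 − 489/1804·R4.
R2 ← R2 − 519/451·R4.
R3 ← R3 + 89/164·R4.
Reading off the reduced rows gives x1 = 5, x2 = 2, x3 = 1, x4 = 3.

x1 = 5, x2 = 2, x3 = 1, x4 = 3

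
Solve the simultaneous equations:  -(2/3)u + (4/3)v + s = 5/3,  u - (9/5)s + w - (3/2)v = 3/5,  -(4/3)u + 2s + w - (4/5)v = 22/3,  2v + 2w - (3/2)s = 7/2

u = 2, v = 0, w = 4, s = 3

Row-reduce the augmented matrix:
R1 ← R1 / (-2/3).
R2 ← R2 − 1·R1.
R3 ← R3 + 4/3·R1.
R2 ← R2 / (1/2).
R1 ← R1 + 2·R2.
R3 ← R3 + 52/15·R2.
R4 ← R4 − 2·R2.
R3 ← R3 / (119/15).
R1 ← R1 − 4·R3.
R2 ← R2 − 2·R3.
R4 ← R4 + 2·R3.
R4 ← R4 / (-981/1190).
R1 ← R1 + 393/238·R4.
R2 ← R2 + 9/119·R4.
R3 ← R3 + 156/595·R4.
Reading off the reduced rows gives u = 2, v = 0, w = 4, s = 3.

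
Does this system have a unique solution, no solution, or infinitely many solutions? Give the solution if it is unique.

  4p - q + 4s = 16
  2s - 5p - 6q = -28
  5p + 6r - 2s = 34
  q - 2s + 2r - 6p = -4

p = 2, q = 4, r = 5, s = 3

Row-reduce the augmented matrix:
R1 ← R1 / (4).
R2 ← R2 + 5·R1.
R3 ← R3 − 5·R1.
R4 ← R4 + 6·R1.
R2 ← R2 / (-29/4).
R1 ← R1 + 1/4·R2.
R3 ← R3 − 5/4·R2.
R4 ← R4 + 1/2·R2.
R3 ← R3 / (6).
R4 ← R4 − 2·R3.
R4 ← R4 / (158/29).
R1 ← R1 − 22/29·R4.
R2 ← R2 + 28/29·R4.
R3 ← R3 + 28/29·R4.
Reading off the reduced rows gives p = 2, q = 4, r = 5, s = 3.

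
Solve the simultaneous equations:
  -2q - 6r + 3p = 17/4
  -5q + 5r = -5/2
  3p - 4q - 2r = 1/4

p = -9/4, q = -1, r = -3/2

Row-reduce the augmented matrix:
R1 ← R1 / (3).
R3 ← R3 − 3·R1.
R2 ← R2 / (-5).
R1 ← R1 + 2/3·R2.
R3 ← R3 + 2·R2.
R3 ← R3 / (2).
R1 ← R1 + 8/3·R3.
R2 ← R2 + 1·R3.
Reading off the reduced rows gives p = -9/4, q = -1, r = -3/2.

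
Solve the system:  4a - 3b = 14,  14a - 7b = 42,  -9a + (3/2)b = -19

no solution

Row-reduce:
R1 ← R1 / (4).
R2 ← R2 − 14·R1.
R3 ← R3 + 9·R1.
R2 ← R2 / (7/2).
R1 ← R1 + 3/4·R2.
R3 ← R3 + 21/4·R2.
Row 3 reduces to 0 = 2, a contradiction. The system is inconsistent.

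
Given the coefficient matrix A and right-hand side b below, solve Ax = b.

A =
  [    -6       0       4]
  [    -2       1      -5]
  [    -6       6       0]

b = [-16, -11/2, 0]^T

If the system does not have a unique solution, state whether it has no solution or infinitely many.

x_1 = 3, x_2 = 3, x_3 = 1/2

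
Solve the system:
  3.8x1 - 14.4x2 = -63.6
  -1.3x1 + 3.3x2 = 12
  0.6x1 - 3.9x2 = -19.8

Row-reduce the augmented matrix:
R1 ← R1 / (19/5).
R2 ← R2 + 13/10·R1.
R3 ← R3 − 3/5·R1.
R2 ← R2 / (-309/190).
R1 ← R1 + 72/19·R2.
R3 ← R3 + 309/190·R2.
R3 reduces to 0 = 0, so the extra equation is consistent.
Reading off the reduced rows gives x1 = 6, x2 = 6.

x1 = 6, x2 = 6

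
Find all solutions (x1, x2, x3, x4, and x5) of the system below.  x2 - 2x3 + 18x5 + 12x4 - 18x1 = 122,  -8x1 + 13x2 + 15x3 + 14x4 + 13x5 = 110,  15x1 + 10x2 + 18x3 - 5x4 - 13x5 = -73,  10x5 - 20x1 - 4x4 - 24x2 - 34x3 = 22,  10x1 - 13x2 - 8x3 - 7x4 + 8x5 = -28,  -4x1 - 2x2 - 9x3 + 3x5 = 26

no solution

Row-reduce:
R1 ← R1 / (-18).
R2 ← R2 + 8·R1.
R3 ← R3 − 15·R1.
R4 ← R4 + 20·R1.
R5 ← R5 − 10·R1.
R6 ← R6 + 4·R1.
R2 ← R2 / (113/9).
R1 ← R1 + 1/18·R2.
R3 ← R3 − 65/6·R2.
R4 ← R4 + 226/9·R2.
R5 ← R5 + 112/9·R2.
R6 ← R6 + 20/9·R2.
R3 ← R3 / (593/226).
R1 ← R1 − 41/226·R3.
R2 ← R2 − 143/113·R3.
R5 ← R5 − 750/113·R3.
R6 ← R6 + 649/113·R3.
Swap R4 and R5.
R4 ← R4 / (8613/593).
R1 ← R1 + 271/593·R4.
R2 ← R2 − 1118/593·R4.
R3 ← R3 + 560/593·R4.
R6 ← R6 + 3888/593·R4.
Swap R5 and R6.
R5 ← R5 / (2496/319).
R1 ← R1 − 763/8613·R5.
R2 ← R2 + 19166/8613·R5.
R3 ← R3 − 8537/8613·R5.
R4 ← R4 − 17084/8613·R5.
Row 6 reduces to 0 = -2, a contradiction. The system is inconsistent.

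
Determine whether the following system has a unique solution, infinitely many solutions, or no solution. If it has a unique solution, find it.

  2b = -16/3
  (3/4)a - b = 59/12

a = 3, b = -8/3

From equation 2: b = -59/12 + 3/4·a.
Substitute into equation 1 and solve: a = 3.
Then b = -8/3.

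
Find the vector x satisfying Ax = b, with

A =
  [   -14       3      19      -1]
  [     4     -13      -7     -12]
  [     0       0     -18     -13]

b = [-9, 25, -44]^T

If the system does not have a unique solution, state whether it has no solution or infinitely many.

infinitely many solutions

Row-reduce:
R1 ← R1 / (-14).
R2 ← R2 − 4·R1.
R2 ← R2 / (-85/7).
R1 ← R1 + 3/14·R2.
R3 ← R3 / (-18).
R1 ← R1 + 113/85·R3.
R2 ← R2 − 11/85·R3.
Rank is 3 with 4 unknowns, leaving x_4 free.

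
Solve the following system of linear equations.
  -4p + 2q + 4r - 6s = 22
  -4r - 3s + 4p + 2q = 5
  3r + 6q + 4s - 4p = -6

infinitely many solutions

Row-reduce:
R1 ← R1 / (-4).
R2 ← R2 − 4·R1.
R3 ← R3 + 4·R1.
R2 ← R2 / (4).
R1 ← R1 + 1/2·R2.
R3 ← R3 − 4·R2.
R3 ← R3 / (-1).
R1 ← R1 + 1·R3.
Rank is 3 with 4 unknowns, leaving s free.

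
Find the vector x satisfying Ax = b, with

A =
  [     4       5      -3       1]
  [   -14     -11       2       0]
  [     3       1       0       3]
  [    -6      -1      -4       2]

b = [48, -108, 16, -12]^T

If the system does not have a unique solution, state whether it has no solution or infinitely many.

infinitely many solutions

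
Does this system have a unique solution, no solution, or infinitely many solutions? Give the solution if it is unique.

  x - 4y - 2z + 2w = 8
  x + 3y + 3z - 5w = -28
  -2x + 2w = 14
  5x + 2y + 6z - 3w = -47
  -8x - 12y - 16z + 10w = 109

no solution

Row-reduce:
R2 ← R2 − 1·R1.
R3 ← R3 + 2·R1.
R4 ← R4 − 5·R1.
R5 ← R5 + 8·R1.
R2 ← R2 / (7).
R1 ← R1 + 4·R2.
R3 ← R3 + 8·R2.
R4 ← R4 − 22·R2.
R5 ← R5 + 44·R2.
R3 ← R3 / (12/7).
R1 ← R1 − 6/7·R3.
R2 ← R2 − 5/7·R3.
R4 ← R4 − 2/7·R3.
R5 ← R5 + 4/7·R3.
R4 ← R4 / (28/3).
R1 ← R1 + 1·R4.
R2 ← R2 + 1/6·R4.
R3 ← R3 + 7/6·R4.
R5 ← R5 + 56/3·R4.
Row 5 reduces to 0 = -1, a contradiction. The system is inconsistent.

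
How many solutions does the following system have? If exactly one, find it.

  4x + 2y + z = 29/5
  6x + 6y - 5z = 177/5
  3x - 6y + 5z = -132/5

Row-reduce the augmented matrix:
R1 ← R1 / (4).
R2 ← R2 − 6·R1.
R3 ← R3 − 3·R1.
R2 ← R2 / (3).
R1 ← R1 − 1/2·R2.
R3 ← R3 + 15/2·R2.
R3 ← R3 / (-12).
R1 ← R1 − 4/3·R3.
R2 ← R2 + 13/6·R3.
Reading off the reduced rows gives x = 1, y = 12/5, z = -3.

x = 1, y = 12/5, z = -3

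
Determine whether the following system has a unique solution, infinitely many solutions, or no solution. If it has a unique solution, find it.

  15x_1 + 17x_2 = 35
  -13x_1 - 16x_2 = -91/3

x_1 = 7/3, x_2 = 0

Row-reduce the augmented matrix:
R1 ← R1 / (15).
R2 ← R2 + 13·R1.
R2 ← R2 / (-19/15).
R1 ← R1 − 17/15·R2.
Reading off the reduced rows gives x_1 = 7/3, x_2 = 0.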